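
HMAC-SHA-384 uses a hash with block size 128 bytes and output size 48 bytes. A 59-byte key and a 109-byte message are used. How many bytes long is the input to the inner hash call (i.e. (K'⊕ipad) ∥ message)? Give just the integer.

237

Key is 59 ≤ 128 bytes, zero-padded: |K'| = 128.
Inner input = (K'⊕ipad) ∥ m → 128 + 109 = 237 bytes.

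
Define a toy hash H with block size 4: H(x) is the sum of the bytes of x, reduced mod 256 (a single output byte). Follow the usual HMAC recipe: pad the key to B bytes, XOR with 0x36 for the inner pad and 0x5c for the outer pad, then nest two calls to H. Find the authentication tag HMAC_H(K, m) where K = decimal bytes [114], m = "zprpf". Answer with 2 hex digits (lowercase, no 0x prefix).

5a

Key decimal bytes [114] = 72 is 1 byte ≤ B = 4; zero-pad to 4 bytes: K' = 72 00 00 00.
K' ⊕ ipad = 44 36 36 36.  K' ⊕ opad = 2e 5c 5c 5c.
Inner input = (K'⊕ipad) ∥ m = 44 36 36 36 ∥ 7a 70 72 70 66.
Inner hash: sum = 68+54+54+54+122+112+114+112+102 = 792; mod 256 = 24 → 18.
Outer input = (K'⊕opad) ∥ inner = 2e 5c 5c 5c ∥ 18.
Outer hash (tag): sum = 46+92+92+92+24 = 346; mod 256 = 90 → 5a.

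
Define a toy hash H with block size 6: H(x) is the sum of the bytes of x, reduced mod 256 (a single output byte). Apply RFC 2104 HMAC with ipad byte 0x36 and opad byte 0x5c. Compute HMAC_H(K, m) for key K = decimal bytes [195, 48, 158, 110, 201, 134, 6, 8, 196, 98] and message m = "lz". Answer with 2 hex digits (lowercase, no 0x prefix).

52

Key decimal bytes [195, 48, 158, 110, 201, 134, 6, 8, 196, 98] = c3 30 9e 6e c9 86 06 08 c4 62 is 10 bytes > B = 6, so hash it first: H(key) = 82, then zero-pad to 6 bytes: K' = 82 00 00 00 00 00.
K' ⊕ ipad = b4 36 36 36 36 36.  K' ⊕ opad = de 5c 5c 5c 5c 5c.
Inner input = (K'⊕ipad) ∥ m = b4 36 36 36 36 36 ∥ 6c 7a.
Inner hash: sum = 180+54+54+54+54+54+108+122 = 680; mod 256 = 168 → a8.
Outer input = (K'⊕opad) ∥ inner = de 5c 5c 5c 5c 5c ∥ a8.
Outer hash (tag): sum = 222+92+92+92+92+92+168 = 850; mod 256 = 82 → 52.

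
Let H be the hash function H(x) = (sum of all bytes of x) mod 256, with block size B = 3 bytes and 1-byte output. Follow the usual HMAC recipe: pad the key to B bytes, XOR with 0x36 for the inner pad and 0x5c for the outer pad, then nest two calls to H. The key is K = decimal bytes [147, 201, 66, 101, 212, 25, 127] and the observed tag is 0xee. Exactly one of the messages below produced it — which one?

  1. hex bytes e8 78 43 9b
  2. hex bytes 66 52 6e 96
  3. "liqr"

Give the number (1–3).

Key decimal bytes [147, 201, 66, 101, 212, 25, 127] = 93 c9 42 65 d4 19 7f is 7 bytes > B = 3, so hash it first: H(key) = 6f, then zero-pad to 3 bytes: K' = 6f 00 00.
K' ⊕ ipad = 59 36 36; K' ⊕ opad = 33 5c 5c.
m1: inner = H(59 36 36 e8 78 43 9b) = 03; tag = H(33 5c 5c 03) = ee ← matches
m2: inner = H(59 36 36 66 52 6e 96) = 81; tag = H(33 5c 5c 81) = 6c
m3: inner = H(59 36 36 6c 69 71 72) = 7d; tag = H(33 5c 5c 7d) = 68

1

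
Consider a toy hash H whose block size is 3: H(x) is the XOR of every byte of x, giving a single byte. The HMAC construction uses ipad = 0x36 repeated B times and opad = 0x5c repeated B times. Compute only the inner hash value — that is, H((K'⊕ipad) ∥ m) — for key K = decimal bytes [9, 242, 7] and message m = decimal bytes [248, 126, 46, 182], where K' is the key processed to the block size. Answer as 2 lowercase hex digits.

Key decimal bytes [9, 242, 7] = 09 f2 07 is exactly B = 3 bytes: K' = 09 f2 07.
K' ⊕ ipad = 3f c4 31.
Inner input = 3f c4 31 ∥ f8 7e 2e b6.
Inner hash: XOR 3f⊕c4⊕31⊕f8⊕7e⊕2e⊕b6 = d4.

d4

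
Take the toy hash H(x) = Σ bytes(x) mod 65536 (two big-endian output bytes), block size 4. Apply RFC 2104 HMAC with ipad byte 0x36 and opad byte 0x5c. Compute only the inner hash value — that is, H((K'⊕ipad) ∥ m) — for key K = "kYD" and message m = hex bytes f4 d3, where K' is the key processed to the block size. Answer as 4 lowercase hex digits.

033b

Key "kYD" = 6b 59 44 is 3 bytes ≤ B = 4; zero-pad to 4 bytes: K' = 6b 59 44 00.
K' ⊕ ipad = 5d 6f 72 36.
Inner input = 5d 6f 72 36 ∥ f4 d3.
Inner hash: sum = 93+111+114+54+244+211 = 827 → 03 3b.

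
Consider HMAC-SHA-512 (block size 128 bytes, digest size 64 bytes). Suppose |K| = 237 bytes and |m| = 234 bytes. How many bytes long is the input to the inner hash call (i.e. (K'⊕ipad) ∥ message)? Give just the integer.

Key is 237 > 128 bytes, so it is hashed to 64 bytes then zero-padded to 128: |K'| = 128.
Inner input = (K'⊕ipad) ∥ m → 128 + 234 = 362 bytes.

362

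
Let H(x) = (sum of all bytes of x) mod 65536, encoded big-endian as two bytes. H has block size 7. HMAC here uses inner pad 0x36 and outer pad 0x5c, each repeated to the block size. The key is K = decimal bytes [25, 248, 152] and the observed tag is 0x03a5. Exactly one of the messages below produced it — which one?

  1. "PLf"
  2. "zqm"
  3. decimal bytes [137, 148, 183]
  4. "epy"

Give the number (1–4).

1

Key decimal bytes [25, 248, 152] = 19 f8 98 is 3 bytes ≤ B = 7; zero-pad to 7 bytes: K' = 19 f8 98 00 00 00 00.
K' ⊕ ipad = 2f ce ae 36 36 36 36; K' ⊕ opad = 45 a4 c4 5c 5c 5c 5c.
m1: inner = H(2f ce ae 36 36 36 36 50 4c 66) = 03 85; tag = H(45 a4 c4 5c 5c 5c 5c 03 85) = 03a5 ← matches
m2: inner = H(2f ce ae 36 36 36 36 7a 71 6d) = 03 db; tag = H(45 a4 c4 5c 5c 5c 5c 03 db) = 03fb
m3: inner = H(2f ce ae 36 36 36 36 89 94 b7) = 04 57; tag = H(45 a4 c4 5c 5c 5c 5c 04 57) = 0378
m4: inner = H(2f ce ae 36 36 36 36 65 70 79) = 03 d1; tag = H(45 a4 c4 5c 5c 5c 5c 03 d1) = 03f1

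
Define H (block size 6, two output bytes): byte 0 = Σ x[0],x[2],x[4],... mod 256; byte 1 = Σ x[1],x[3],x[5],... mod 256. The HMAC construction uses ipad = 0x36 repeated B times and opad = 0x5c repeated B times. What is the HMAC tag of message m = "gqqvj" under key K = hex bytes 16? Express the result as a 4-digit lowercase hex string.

Key hex bytes 16 is 1 byte ≤ B = 6; zero-pad to 6 bytes: K' = 16 00 00 00 00 00.
K' ⊕ ipad = 20 36 36 36 36 36.  K' ⊕ opad = 4a 5c 5c 5c 5c 5c.
Inner input = (K'⊕ipad) ∥ m = 20 36 36 36 36 36 ∥ 67 71 71 76 6a.
Inner hash: even-index sum = 462 mod 256 = 206; odd-index sum = 393 mod 256 = 137 → ce 89.
Outer input = (K'⊕opad) ∥ inner = 4a 5c 5c 5c 5c 5c ∥ ce 89.
Outer hash (tag): even-index sum = 464 mod 256 = 208; odd-index sum = 413 mod 256 = 157 → d0 9d.

d09d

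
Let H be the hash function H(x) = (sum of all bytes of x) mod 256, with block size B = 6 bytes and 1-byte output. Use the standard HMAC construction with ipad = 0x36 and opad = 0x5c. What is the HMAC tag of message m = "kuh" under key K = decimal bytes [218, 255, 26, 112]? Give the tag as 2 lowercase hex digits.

Key decimal bytes [218, 255, 26, 112] = da ff 1a 70 is 4 bytes ≤ B = 6; zero-pad to 6 bytes: K' = da ff 1a 70 00 00.
K' ⊕ ipad = ec c9 2c 46 36 36.  K' ⊕ opad = 86 a3 46 2c 5c 5c.
Inner input = (K'⊕ipad) ∥ m = ec c9 2c 46 36 36 ∥ 6b 75 68.
Inner hash: sum = 236+201+44+70+54+54+107+117+104 = 987; mod 256 = 219 → db.
Outer input = (K'⊕opad) ∥ inner = 86 a3 46 2c 5c 5c ∥ db.
Outer hash (tag): sum = 134+163+70+44+92+92+219 = 814; mod 256 = 46 → 2e.

2e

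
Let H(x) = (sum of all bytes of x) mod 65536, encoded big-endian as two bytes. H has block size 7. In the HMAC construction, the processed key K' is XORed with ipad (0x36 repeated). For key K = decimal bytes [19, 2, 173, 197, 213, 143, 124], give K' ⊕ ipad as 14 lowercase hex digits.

Key decimal bytes [19, 2, 173, 197, 213, 143, 124] = 13 02 ad c5 d5 8f 7c is exactly B = 7 bytes: K' = 13 02 ad c5 d5 8f 7c.
XOR each byte with 0x36: 13⊕36=25, 02⊕36=34, ad⊕36=9b, c5⊕36=f3, d5⊕36=e3, 8f⊕36=b9, 7c⊕36=4a.

25349bf3e3b94a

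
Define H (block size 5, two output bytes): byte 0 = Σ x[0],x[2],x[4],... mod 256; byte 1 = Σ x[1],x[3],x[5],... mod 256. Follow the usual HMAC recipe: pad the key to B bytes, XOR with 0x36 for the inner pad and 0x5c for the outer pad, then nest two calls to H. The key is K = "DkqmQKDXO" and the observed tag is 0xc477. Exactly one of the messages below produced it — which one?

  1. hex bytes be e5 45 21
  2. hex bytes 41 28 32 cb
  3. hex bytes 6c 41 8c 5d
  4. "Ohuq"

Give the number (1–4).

4

Key "DkqmQKDXO" = 44 6b 71 6d 51 4b 44 58 4f is 9 bytes > B = 5, so hash it first: H(key) = 99 7b, then zero-pad to 5 bytes: K' = 99 7b 00 00 00.
K' ⊕ ipad = af 4d 36 36 36; K' ⊕ opad = c5 27 5c 5c 5c.
m1: inner = H(af 4d 36 36 36 be e5 45 21) = 21 86; tag = H(c5 27 5c 5c 5c 21 86) = 03a4
m2: inner = H(af 4d 36 36 36 41 28 32 cb) = 0e f6; tag = H(c5 27 5c 5c 5c 0e f6) = 7391
m3: inner = H(af 4d 36 36 36 6c 41 8c 5d) = b9 7b; tag = H(c5 27 5c 5c 5c b9 7b) = f83c
m4: inner = H(af 4d 36 36 36 4f 68 75 71) = f4 47; tag = H(c5 27 5c 5c 5c f4 47) = c477 ← matches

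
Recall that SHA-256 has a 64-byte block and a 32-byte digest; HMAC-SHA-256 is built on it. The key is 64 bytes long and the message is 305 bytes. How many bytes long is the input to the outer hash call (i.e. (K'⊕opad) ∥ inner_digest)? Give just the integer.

96

Key is 64 ≤ 64 bytes, zero-padded: |K'| = 64.
Outer input = (K'⊕opad) ∥ H(inner) → 64 + 32 = 96 bytes.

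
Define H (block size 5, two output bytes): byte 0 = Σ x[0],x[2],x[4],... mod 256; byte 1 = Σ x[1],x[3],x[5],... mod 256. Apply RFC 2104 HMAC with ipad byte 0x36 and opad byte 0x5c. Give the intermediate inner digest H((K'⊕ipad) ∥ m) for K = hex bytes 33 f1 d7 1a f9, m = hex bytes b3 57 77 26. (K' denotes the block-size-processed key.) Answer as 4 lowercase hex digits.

321d

Key hex bytes 33 f1 d7 1a f9 is exactly B = 5 bytes: K' = 33 f1 d7 1a f9.
K' ⊕ ipad = 05 c7 e1 2c cf.
Inner input = 05 c7 e1 2c cf ∥ b3 57 77 26.
Inner hash: even-index sum = 562 mod 256 = 50; odd-index sum = 541 mod 256 = 29 → 32 1d.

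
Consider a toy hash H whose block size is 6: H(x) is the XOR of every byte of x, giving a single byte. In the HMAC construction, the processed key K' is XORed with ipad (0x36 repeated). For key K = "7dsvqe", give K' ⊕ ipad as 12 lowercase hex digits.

Key "7dsvqe" = 37 64 73 76 71 65 is exactly B = 6 bytes: K' = 37 64 73 76 71 65.
XOR each byte with 0x36: 37⊕36=01, 64⊕36=52, 73⊕36=45, 76⊕36=40, 71⊕36=47, 65⊕36=53.

015245404753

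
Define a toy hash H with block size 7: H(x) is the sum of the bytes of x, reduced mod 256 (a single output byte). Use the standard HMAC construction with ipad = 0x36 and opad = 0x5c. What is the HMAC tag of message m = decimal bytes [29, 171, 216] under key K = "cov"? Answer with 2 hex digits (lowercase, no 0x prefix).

72

Key "cov" = 63 6f 76 is 3 bytes ≤ B = 7; zero-pad to 7 bytes: K' = 63 6f 76 00 00 00 00.
K' ⊕ ipad = 55 59 40 36 36 36 36.  K' ⊕ opad = 3f 33 2a 5c 5c 5c 5c.
Inner input = (K'⊕ipad) ∥ m = 55 59 40 36 36 36 36 ∥ 1d ab d8.
Inner hash: sum = 85+89+64+54+54+54+54+29+171+216 = 870; mod 256 = 102 → 66.
Outer input = (K'⊕opad) ∥ inner = 3f 33 2a 5c 5c 5c 5c ∥ 66.
Outer hash (tag): sum = 63+51+42+92+92+92+92+102 = 626; mod 256 = 114 → 72.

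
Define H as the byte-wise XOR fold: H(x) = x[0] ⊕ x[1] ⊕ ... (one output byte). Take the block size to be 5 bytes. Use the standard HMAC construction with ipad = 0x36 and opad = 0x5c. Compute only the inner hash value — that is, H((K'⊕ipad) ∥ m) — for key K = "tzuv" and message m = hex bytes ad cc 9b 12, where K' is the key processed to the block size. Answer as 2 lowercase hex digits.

d3

Key "tzuv" = 74 7a 75 76 is 4 bytes ≤ B = 5; zero-pad to 5 bytes: K' = 74 7a 75 76 00.
K' ⊕ ipad = 42 4c 43 40 36.
Inner input = 42 4c 43 40 36 ∥ ad cc 9b 12.
Inner hash: XOR 42⊕4c⊕43⊕40⊕36⊕ad⊕cc⊕9b⊕12 = d3.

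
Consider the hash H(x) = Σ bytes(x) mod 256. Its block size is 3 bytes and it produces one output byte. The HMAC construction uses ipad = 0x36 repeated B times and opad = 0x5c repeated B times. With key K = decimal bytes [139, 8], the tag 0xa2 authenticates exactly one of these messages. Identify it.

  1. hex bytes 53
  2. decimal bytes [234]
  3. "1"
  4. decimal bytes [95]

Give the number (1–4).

2

Key decimal bytes [139, 8] = 8b 08 is 2 bytes ≤ B = 3; zero-pad to 3 bytes: K' = 8b 08 00.
K' ⊕ ipad = bd 3e 36; K' ⊕ opad = d7 54 5c.
m1: inner = H(bd 3e 36 53) = 84; tag = H(d7 54 5c 84) = 0b
m2: inner = H(bd 3e 36 ea) = 1b; tag = H(d7 54 5c 1b) = a2 ← matches
m3: inner = H(bd 3e 36 31) = 62; tag = H(d7 54 5c 62) = e9
m4: inner = H(bd 3e 36 5f) = 90; tag = H(d7 54 5c 90) = 17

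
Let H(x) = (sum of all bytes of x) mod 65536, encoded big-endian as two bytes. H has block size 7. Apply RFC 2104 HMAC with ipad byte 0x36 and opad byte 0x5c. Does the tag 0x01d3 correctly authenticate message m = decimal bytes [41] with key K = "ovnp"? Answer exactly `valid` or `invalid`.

valid

Key "ovnp" = 6f 76 6e 70 is 4 bytes ≤ B = 7; zero-pad to 7 bytes: K' = 6f 76 6e 70 00 00 00.
K' ⊕ ipad = 59 40 58 46 36 36 36; K' ⊕ opad = 33 2a 32 2c 5c 5c 5c.
Inner hash: sum = 89+64+88+70+54+54+54+41 = 514 → 02 02.
Outer hash (recomputed tag): sum = 51+42+50+44+92+92+92+2+2 = 467 → 01 d3.
Recomputed tag = 01d3; claimed = 01d3 → match.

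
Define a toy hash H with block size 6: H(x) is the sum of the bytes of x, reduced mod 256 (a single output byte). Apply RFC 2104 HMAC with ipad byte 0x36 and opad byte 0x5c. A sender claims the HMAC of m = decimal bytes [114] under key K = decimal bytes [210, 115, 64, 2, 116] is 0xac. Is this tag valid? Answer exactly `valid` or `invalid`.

invalid

Key decimal bytes [210, 115, 64, 2, 116] = d2 73 40 02 74 is 5 bytes ≤ B = 6; zero-pad to 6 bytes: K' = d2 73 40 02 74 00.
K' ⊕ ipad = e4 45 76 34 42 36; K' ⊕ opad = 8e 2f 1c 5e 28 5c.
Inner hash: sum = 228+69+118+52+66+54+114 = 701; mod 256 = 189 → bd.
Outer hash (recomputed tag): sum = 142+47+28+94+40+92+189 = 632; mod 256 = 120 → 78.
Recomputed tag = 78; claimed = ac → mismatch.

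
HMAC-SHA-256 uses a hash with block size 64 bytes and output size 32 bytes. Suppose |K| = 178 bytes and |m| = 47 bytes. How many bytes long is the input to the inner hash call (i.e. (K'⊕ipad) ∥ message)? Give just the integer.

111

Key is 178 > 64 bytes, so it is hashed to 32 bytes then zero-padded to 64: |K'| = 64.
Inner input = (K'⊕ipad) ∥ m → 64 + 47 = 111 bytes.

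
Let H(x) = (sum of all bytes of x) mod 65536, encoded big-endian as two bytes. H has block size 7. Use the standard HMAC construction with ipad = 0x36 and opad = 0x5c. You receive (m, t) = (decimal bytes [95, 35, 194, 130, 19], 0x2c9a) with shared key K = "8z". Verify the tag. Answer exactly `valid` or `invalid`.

Key "8z" = 38 7a is 2 bytes ≤ B = 7; zero-pad to 7 bytes: K' = 38 7a 00 00 00 00 00.
K' ⊕ ipad = 0e 4c 36 36 36 36 36; K' ⊕ opad = 64 26 5c 5c 5c 5c 5c.
Inner hash: sum = 14+76+54+54+54+54+54+95+35+194+130+19 = 833 → 03 41.
Outer hash (recomputed tag): sum = 100+38+92+92+92+92+92+3+65 = 666 → 02 9a.
Recomputed tag = 029a; claimed = 2c9a → mismatch.

invalid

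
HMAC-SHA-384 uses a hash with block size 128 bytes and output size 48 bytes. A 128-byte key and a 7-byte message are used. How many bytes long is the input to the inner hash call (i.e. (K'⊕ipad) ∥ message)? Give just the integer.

Key is 128 ≤ 128 bytes, zero-padded: |K'| = 128.
Inner input = (K'⊕ipad) ∥ m → 128 + 7 = 135 bytes.

135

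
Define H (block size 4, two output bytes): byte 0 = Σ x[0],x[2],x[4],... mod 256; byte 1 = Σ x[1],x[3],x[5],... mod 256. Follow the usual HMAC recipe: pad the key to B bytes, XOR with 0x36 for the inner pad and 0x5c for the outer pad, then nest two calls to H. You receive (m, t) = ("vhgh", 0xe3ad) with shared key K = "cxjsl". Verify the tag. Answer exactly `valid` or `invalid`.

invalid

Key "cxjsl" = 63 78 6a 73 6c is 5 bytes > B = 4, so hash it first: H(key) = 39 eb, then zero-pad to 4 bytes: K' = 39 eb 00 00.
K' ⊕ ipad = 0f dd 36 36; K' ⊕ opad = 65 b7 5c 5c.
Inner hash: even-index sum = 290 mod 256 = 34; odd-index sum = 483 mod 256 = 227 → 22 e3.
Outer hash (recomputed tag): even-index sum = 227 mod 256 = 227; odd-index sum = 502 mod 256 = 246 → e3 f6.
Recomputed tag = e3f6; claimed = e3ad → mismatch.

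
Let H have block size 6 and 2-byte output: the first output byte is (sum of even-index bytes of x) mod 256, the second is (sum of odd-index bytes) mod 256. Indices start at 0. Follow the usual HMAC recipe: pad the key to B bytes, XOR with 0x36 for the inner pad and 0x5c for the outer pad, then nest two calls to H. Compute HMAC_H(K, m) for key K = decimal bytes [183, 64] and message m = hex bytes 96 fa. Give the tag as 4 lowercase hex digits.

26b0

Key decimal bytes [183, 64] = b7 40 is 2 bytes ≤ B = 6; zero-pad to 6 bytes: K' = b7 40 00 00 00 00.
K' ⊕ ipad = 81 76 36 36 36 36.  K' ⊕ opad = eb 1c 5c 5c 5c 5c.
Inner input = (K'⊕ipad) ∥ m = 81 76 36 36 36 36 ∥ 96 fa.
Inner hash: even-index sum = 387 mod 256 = 131; odd-index sum = 476 mod 256 = 220 → 83 dc.
Outer input = (K'⊕opad) ∥ inner = eb 1c 5c 5c 5c 5c ∥ 83 dc.
Outer hash (tag): even-index sum = 550 mod 256 = 38; odd-index sum = 432 mod 256 = 176 → 26 b0.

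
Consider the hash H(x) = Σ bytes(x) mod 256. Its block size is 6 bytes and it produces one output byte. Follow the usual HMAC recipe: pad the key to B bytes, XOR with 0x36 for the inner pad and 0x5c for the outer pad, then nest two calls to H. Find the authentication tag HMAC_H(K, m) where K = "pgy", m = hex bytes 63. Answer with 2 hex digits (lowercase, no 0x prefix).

Key "pgy" = 70 67 79 is 3 bytes ≤ B = 6; zero-pad to 6 bytes: K' = 70 67 79 00 00 00.
K' ⊕ ipad = 46 51 4f 36 36 36.  K' ⊕ opad = 2c 3b 25 5c 5c 5c.
Inner input = (K'⊕ipad) ∥ m = 46 51 4f 36 36 36 ∥ 63.
Inner hash: sum = 70+81+79+54+54+54+99 = 491; mod 256 = 235 → eb.
Outer input = (K'⊕opad) ∥ inner = 2c 3b 25 5c 5c 5c ∥ eb.
Outer hash (tag): sum = 44+59+37+92+92+92+235 = 651; mod 256 = 139 → 8b.

8b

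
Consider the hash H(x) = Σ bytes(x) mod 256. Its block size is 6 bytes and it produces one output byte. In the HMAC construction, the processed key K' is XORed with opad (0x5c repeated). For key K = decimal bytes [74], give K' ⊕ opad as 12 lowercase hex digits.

Key decimal bytes [74] = 4a is 1 byte ≤ B = 6; zero-pad to 6 bytes: K' = 4a 00 00 00 00 00.
XOR each byte with 0x5c: 4a⊕5c=16, 00⊕5c=5c, 00⊕5c=5c, 00⊕5c=5c, 00⊕5c=5c, 00⊕5c=5c.

165c5c5c5c5c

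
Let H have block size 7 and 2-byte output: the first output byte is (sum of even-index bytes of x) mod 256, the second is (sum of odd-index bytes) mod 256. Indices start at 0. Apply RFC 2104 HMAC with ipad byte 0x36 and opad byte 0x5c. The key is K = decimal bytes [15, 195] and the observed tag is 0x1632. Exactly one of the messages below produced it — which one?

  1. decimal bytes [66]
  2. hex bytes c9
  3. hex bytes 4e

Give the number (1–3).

Key decimal bytes [15, 195] = 0f c3 is 2 bytes ≤ B = 7; zero-pad to 7 bytes: K' = 0f c3 00 00 00 00 00.
K' ⊕ ipad = 39 f5 36 36 36 36 36; K' ⊕ opad = 53 9f 5c 5c 5c 5c 5c.
m1: inner = H(39 f5 36 36 36 36 36 42) = db a3; tag = H(53 9f 5c 5c 5c 5c 5c db a3) = 0a32
m2: inner = H(39 f5 36 36 36 36 36 c9) = db 2a; tag = H(53 9f 5c 5c 5c 5c 5c db 2a) = 9132
m3: inner = H(39 f5 36 36 36 36 36 4e) = db af; tag = H(53 9f 5c 5c 5c 5c 5c db af) = 1632 ← matches

3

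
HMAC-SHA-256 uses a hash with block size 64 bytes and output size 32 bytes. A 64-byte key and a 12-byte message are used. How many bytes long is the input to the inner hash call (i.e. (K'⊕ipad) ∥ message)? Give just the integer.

Key is 64 ≤ 64 bytes, zero-padded: |K'| = 64.
Inner input = (K'⊕ipad) ∥ m → 64 + 12 = 76 bytes.

76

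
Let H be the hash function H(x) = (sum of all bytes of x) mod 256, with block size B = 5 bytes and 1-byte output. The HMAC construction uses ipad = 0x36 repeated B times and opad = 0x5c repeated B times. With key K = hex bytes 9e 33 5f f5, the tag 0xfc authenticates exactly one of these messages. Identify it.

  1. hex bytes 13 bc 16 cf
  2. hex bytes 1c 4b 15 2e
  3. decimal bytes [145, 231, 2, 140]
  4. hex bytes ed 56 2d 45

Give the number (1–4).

Key hex bytes 9e 33 5f f5 is 4 bytes ≤ B = 5; zero-pad to 5 bytes: K' = 9e 33 5f f5 00.
K' ⊕ ipad = a8 05 69 c3 36; K' ⊕ opad = c2 6f 03 a9 5c.
m1: inner = H(a8 05 69 c3 36 13 bc 16 cf) = c3; tag = H(c2 6f 03 a9 5c c3) = fc ← matches
m2: inner = H(a8 05 69 c3 36 1c 4b 15 2e) = b9; tag = H(c2 6f 03 a9 5c b9) = f2
m3: inner = H(a8 05 69 c3 36 91 e7 02 8c) = 15; tag = H(c2 6f 03 a9 5c 15) = 4e
m4: inner = H(a8 05 69 c3 36 ed 56 2d 45) = c4; tag = H(c2 6f 03 a9 5c c4) = fd

1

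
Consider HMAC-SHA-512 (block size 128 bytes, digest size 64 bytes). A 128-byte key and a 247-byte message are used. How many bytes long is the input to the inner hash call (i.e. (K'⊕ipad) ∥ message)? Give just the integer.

Key is 128 ≤ 128 bytes, zero-padded: |K'| = 128.
Inner input = (K'⊕ipad) ∥ m → 128 + 247 = 375 bytes.

375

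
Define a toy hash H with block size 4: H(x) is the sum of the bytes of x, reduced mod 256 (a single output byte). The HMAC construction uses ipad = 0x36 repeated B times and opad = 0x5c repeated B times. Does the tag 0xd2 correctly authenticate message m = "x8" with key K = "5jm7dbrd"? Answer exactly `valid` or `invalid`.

Key "5jm7dbrd" = 35 6a 6d 37 64 62 72 64 is 8 bytes > B = 4, so hash it first: H(key) = df, then zero-pad to 4 bytes: K' = df 00 00 00.
K' ⊕ ipad = e9 36 36 36; K' ⊕ opad = 83 5c 5c 5c.
Inner hash: sum = 233+54+54+54+120+56 = 571; mod 256 = 59 → 3b.
Outer hash (recomputed tag): sum = 131+92+92+92+59 = 466; mod 256 = 210 → d2.
Recomputed tag = d2; claimed = d2 → match.

valid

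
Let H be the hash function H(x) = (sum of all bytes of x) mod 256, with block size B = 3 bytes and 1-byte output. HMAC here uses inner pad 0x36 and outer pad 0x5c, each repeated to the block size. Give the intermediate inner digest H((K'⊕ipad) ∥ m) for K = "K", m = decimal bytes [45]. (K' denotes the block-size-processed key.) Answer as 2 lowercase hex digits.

16

Key "K" = 4b is 1 byte ≤ B = 3; zero-pad to 3 bytes: K' = 4b 00 00.
K' ⊕ ipad = 7d 36 36.
Inner input = 7d 36 36 ∥ 2d.
Inner hash: sum = 125+54+54+45 = 278; mod 256 = 22 → 16.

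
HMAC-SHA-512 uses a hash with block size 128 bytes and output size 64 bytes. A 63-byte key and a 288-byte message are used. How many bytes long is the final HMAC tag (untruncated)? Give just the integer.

The tag is one SHA-512 digest: 64 bytes.

64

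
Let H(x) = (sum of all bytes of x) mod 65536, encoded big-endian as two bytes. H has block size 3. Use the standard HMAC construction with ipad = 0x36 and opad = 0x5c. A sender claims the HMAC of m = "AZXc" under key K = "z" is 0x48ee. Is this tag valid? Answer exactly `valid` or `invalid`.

invalid

Key "z" = 7a is 1 byte ≤ B = 3; zero-pad to 3 bytes: K' = 7a 00 00.
K' ⊕ ipad = 4c 36 36; K' ⊕ opad = 26 5c 5c.
Inner hash: sum = 76+54+54+65+90+88+99 = 526 → 02 0e.
Outer hash (recomputed tag): sum = 38+92+92+2+14 = 238 → 00 ee.
Recomputed tag = 00ee; claimed = 48ee → mismatch.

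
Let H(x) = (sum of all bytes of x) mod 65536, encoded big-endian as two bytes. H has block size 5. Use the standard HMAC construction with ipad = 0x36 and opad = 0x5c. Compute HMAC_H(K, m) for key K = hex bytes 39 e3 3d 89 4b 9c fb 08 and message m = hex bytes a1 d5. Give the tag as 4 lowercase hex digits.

024d

Key hex bytes 39 e3 3d 89 4b 9c fb 08 is 8 bytes > B = 5, so hash it first: H(key) = 03 cc, then zero-pad to 5 bytes: K' = 03 cc 00 00 00.
K' ⊕ ipad = 35 fa 36 36 36.  K' ⊕ opad = 5f 90 5c 5c 5c.
Inner input = (K'⊕ipad) ∥ m = 35 fa 36 36 36 ∥ a1 d5.
Inner hash: sum = 53+250+54+54+54+161+213 = 839 → 03 47.
Outer input = (K'⊕opad) ∥ inner = 5f 90 5c 5c 5c ∥ 03 47.
Outer hash (tag): sum = 95+144+92+92+92+3+71 = 589 → 02 4d.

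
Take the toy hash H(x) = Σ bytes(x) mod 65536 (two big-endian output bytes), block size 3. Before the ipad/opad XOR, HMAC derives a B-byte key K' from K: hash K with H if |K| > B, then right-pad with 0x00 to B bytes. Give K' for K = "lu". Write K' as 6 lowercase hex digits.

Key "lu" = 6c 75 is 2 bytes ≤ B = 3; zero-pad to 3 bytes: K' = 6c 75 00.

6c7500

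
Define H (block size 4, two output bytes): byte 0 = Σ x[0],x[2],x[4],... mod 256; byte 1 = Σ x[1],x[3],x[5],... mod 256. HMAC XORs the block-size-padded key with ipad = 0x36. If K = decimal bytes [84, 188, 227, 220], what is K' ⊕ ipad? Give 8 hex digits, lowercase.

628ad5ea

Key decimal bytes [84, 188, 227, 220] = 54 bc e3 dc is exactly B = 4 bytes: K' = 54 bc e3 dc.
XOR each byte with 0x36: 54⊕36=62, bc⊕36=8a, e3⊕36=d5, dc⊕36=ea.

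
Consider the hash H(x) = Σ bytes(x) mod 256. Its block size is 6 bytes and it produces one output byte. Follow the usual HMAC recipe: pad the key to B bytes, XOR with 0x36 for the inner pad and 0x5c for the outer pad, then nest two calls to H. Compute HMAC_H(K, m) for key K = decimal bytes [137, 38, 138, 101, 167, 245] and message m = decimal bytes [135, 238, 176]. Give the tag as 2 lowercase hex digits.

59

Key decimal bytes [137, 38, 138, 101, 167, 245] = 89 26 8a 65 a7 f5 is exactly B = 6 bytes: K' = 89 26 8a 65 a7 f5.
K' ⊕ ipad = bf 10 bc 53 91 c3.  K' ⊕ opad = d5 7a d6 39 fb a9.
Inner input = (K'⊕ipad) ∥ m = bf 10 bc 53 91 c3 ∥ 87 ee b0.
Inner hash: sum = 191+16+188+83+145+195+135+238+176 = 1367; mod 256 = 87 → 57.
Outer input = (K'⊕opad) ∥ inner = d5 7a d6 39 fb a9 ∥ 57.
Outer hash (tag): sum = 213+122+214+57+251+169+87 = 1113; mod 256 = 89 → 59.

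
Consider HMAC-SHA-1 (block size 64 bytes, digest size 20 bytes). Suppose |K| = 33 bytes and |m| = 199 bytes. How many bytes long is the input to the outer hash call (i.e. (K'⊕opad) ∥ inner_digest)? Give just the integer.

Key is 33 ≤ 64 bytes, zero-padded: |K'| = 64.
Outer input = (K'⊕opad) ∥ H(inner) → 64 + 20 = 84 bytes.

84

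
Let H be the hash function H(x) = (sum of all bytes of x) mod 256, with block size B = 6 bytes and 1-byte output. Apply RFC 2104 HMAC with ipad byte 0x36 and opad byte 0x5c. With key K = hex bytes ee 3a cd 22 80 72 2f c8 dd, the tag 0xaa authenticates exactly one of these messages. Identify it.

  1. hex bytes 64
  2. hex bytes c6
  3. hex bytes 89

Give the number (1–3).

1

Key hex bytes ee 3a cd 22 80 72 2f c8 dd is 9 bytes > B = 6, so hash it first: H(key) = dd, then zero-pad to 6 bytes: K' = dd 00 00 00 00 00.
K' ⊕ ipad = eb 36 36 36 36 36; K' ⊕ opad = 81 5c 5c 5c 5c 5c.
m1: inner = H(eb 36 36 36 36 36 64) = 5d; tag = H(81 5c 5c 5c 5c 5c 5d) = aa ← matches
m2: inner = H(eb 36 36 36 36 36 c6) = bf; tag = H(81 5c 5c 5c 5c 5c bf) = 0c
m3: inner = H(eb 36 36 36 36 36 89) = 82; tag = H(81 5c 5c 5c 5c 5c 82) = cf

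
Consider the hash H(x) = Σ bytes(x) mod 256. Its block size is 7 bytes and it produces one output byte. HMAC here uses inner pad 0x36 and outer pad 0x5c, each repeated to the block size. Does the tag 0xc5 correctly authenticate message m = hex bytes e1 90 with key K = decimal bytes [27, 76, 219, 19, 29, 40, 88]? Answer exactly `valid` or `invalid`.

Key decimal bytes [27, 76, 219, 19, 29, 40, 88] = 1b 4c db 13 1d 28 58 is exactly B = 7 bytes: K' = 1b 4c db 13 1d 28 58.
K' ⊕ ipad = 2d 7a ed 25 2b 1e 6e; K' ⊕ opad = 47 10 87 4f 41 74 04.
Inner hash: sum = 45+122+237+37+43+30+110+225+144 = 993; mod 256 = 225 → e1.
Outer hash (recomputed tag): sum = 71+16+135+79+65+116+4+225 = 711; mod 256 = 199 → c7.
Recomputed tag = c7; claimed = c5 → mismatch.

invalid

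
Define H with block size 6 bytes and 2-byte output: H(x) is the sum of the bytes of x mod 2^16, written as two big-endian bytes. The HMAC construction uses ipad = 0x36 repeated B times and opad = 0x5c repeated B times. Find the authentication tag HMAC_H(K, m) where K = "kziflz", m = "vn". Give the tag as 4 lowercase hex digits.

0206

Key "kziflz" = 6b 7a 69 66 6c 7a is exactly B = 6 bytes: K' = 6b 7a 69 66 6c 7a.
K' ⊕ ipad = 5d 4c 5f 50 5a 4c.  K' ⊕ opad = 37 26 35 3a 30 26.
Inner input = (K'⊕ipad) ∥ m = 5d 4c 5f 50 5a 4c ∥ 76 6e.
Inner hash: sum = 93+76+95+80+90+76+118+110 = 738 → 02 e2.
Outer input = (K'⊕opad) ∥ inner = 37 26 35 3a 30 26 ∥ 02 e2.
Outer hash (tag): sum = 55+38+53+58+48+38+2+226 = 518 → 02 06.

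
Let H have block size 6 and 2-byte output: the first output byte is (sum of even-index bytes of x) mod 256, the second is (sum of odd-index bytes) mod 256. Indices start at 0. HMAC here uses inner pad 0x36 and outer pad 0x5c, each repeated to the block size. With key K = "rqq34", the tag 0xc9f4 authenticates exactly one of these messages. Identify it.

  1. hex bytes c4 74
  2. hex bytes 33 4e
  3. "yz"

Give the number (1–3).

Key "rqq34" = 72 71 71 33 34 is 5 bytes ≤ B = 6; zero-pad to 6 bytes: K' = 72 71 71 33 34 00.
K' ⊕ ipad = 44 47 47 05 02 36; K' ⊕ opad = 2e 2d 2d 6f 68 5c.
m1: inner = H(44 47 47 05 02 36 c4 74) = 51 f6; tag = H(2e 2d 2d 6f 68 5c 51 f6) = 14ee
m2: inner = H(44 47 47 05 02 36 33 4e) = c0 d0; tag = H(2e 2d 2d 6f 68 5c c0 d0) = 83c8
m3: inner = H(44 47 47 05 02 36 79 7a) = 06 fc; tag = H(2e 2d 2d 6f 68 5c 06 fc) = c9f4 ← matches

3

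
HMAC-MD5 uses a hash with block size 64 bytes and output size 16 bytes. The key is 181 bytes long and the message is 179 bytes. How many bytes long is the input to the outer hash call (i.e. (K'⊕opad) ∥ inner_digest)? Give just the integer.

Key is 181 > 64 bytes, so it is hashed to 16 bytes then zero-padded to 64: |K'| = 64.
Outer input = (K'⊕opad) ∥ H(inner) → 64 + 16 = 80 bytes.

80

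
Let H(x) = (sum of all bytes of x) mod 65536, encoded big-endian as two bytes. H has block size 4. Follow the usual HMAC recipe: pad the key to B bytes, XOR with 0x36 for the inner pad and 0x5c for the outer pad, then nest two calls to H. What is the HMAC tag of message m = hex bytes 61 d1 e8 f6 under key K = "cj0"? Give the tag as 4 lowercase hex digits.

Key "cj0" = 63 6a 30 is 3 bytes ≤ B = 4; zero-pad to 4 bytes: K' = 63 6a 30 00.
K' ⊕ ipad = 55 5c 06 36.  K' ⊕ opad = 3f 36 6c 5c.
Inner input = (K'⊕ipad) ∥ m = 55 5c 06 36 ∥ 61 d1 e8 f6.
Inner hash: sum = 85+92+6+54+97+209+232+246 = 1021 → 03 fd.
Outer input = (K'⊕opad) ∥ inner = 3f 36 6c 5c ∥ 03 fd.
Outer hash (tag): sum = 63+54+108+92+3+253 = 573 → 02 3d.

023d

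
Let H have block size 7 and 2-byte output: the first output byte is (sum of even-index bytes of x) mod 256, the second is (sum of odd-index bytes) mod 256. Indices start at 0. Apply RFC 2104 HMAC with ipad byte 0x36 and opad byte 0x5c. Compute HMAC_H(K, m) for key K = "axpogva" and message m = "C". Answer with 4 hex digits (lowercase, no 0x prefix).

0bc6

Key "axpogva" = 61 78 70 6f 67 76 61 is exactly B = 7 bytes: K' = 61 78 70 6f 67 76 61.
K' ⊕ ipad = 57 4e 46 59 51 40 57.  K' ⊕ opad = 3d 24 2c 33 3b 2a 3d.
Inner input = (K'⊕ipad) ∥ m = 57 4e 46 59 51 40 57 ∥ 43.
Inner hash: even-index sum = 325 mod 256 = 69; odd-index sum = 298 mod 256 = 42 → 45 2a.
Outer input = (K'⊕opad) ∥ inner = 3d 24 2c 33 3b 2a 3d ∥ 45 2a.
Outer hash (tag): even-index sum = 267 mod 256 = 11; odd-index sum = 198 mod 256 = 198 → 0b c6.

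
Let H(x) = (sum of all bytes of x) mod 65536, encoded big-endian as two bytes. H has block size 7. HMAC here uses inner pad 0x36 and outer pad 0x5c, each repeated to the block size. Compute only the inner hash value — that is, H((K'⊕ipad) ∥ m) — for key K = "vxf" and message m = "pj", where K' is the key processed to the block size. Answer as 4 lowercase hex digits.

0290

Key "vxf" = 76 78 66 is 3 bytes ≤ B = 7; zero-pad to 7 bytes: K' = 76 78 66 00 00 00 00.
K' ⊕ ipad = 40 4e 50 36 36 36 36.
Inner input = 40 4e 50 36 36 36 36 ∥ 70 6a.
Inner hash: sum = 64+78+80+54+54+54+54+112+106 = 656 → 02 90.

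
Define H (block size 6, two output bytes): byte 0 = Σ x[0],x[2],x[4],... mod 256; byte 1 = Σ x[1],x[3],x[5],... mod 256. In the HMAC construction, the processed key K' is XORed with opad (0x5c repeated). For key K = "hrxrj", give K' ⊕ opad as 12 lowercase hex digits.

342e242e365c

Key "hrxrj" = 68 72 78 72 6a is 5 bytes ≤ B = 6; zero-pad to 6 bytes: K' = 68 72 78 72 6a 00.
XOR each byte with 0x5c: 68⊕5c=34, 72⊕5c=2e, 78⊕5c=24, 72⊕5c=2e, 6a⊕5c=36, 00⊕5c=5c.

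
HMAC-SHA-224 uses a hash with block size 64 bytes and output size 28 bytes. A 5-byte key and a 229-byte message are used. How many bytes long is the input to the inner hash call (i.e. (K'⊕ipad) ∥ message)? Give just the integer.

Key is 5 ≤ 64 bytes, zero-padded: |K'| = 64.
Inner input = (K'⊕ipad) ∥ m → 64 + 229 = 293 bytes.

293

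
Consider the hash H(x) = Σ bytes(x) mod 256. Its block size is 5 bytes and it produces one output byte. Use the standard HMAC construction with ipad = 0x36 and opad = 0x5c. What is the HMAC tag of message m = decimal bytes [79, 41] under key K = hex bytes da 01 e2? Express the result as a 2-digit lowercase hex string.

Key hex bytes da 01 e2 is 3 bytes ≤ B = 5; zero-pad to 5 bytes: K' = da 01 e2 00 00.
K' ⊕ ipad = ec 37 d4 36 36.  K' ⊕ opad = 86 5d be 5c 5c.
Inner input = (K'⊕ipad) ∥ m = ec 37 d4 36 36 ∥ 4f 29.
Inner hash: sum = 236+55+212+54+54+79+41 = 731; mod 256 = 219 → db.
Outer input = (K'⊕opad) ∥ inner = 86 5d be 5c 5c ∥ db.
Outer hash (tag): sum = 134+93+190+92+92+219 = 820; mod 256 = 52 → 34.

34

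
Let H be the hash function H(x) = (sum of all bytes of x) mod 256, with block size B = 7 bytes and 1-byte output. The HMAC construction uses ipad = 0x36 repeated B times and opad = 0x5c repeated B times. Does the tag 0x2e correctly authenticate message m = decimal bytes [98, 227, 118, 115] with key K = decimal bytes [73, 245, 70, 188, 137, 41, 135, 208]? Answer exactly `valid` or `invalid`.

valid

Key decimal bytes [73, 245, 70, 188, 137, 41, 135, 208] = 49 f5 46 bc 89 29 87 d0 is 8 bytes > B = 7, so hash it first: H(key) = 49, then zero-pad to 7 bytes: K' = 49 00 00 00 00 00 00.
K' ⊕ ipad = 7f 36 36 36 36 36 36; K' ⊕ opad = 15 5c 5c 5c 5c 5c 5c.
Inner hash: sum = 127+54+54+54+54+54+54+98+227+118+115 = 1009; mod 256 = 241 → f1.
Outer hash (recomputed tag): sum = 21+92+92+92+92+92+92+241 = 814; mod 256 = 46 → 2e.
Recomputed tag = 2e; claimed = 2e → match.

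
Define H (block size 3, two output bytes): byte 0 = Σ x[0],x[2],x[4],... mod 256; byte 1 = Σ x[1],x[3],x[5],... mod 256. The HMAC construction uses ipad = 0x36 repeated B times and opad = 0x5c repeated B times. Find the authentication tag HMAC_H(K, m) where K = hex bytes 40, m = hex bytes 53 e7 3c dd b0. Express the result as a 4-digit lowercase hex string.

edcc

Key hex bytes 40 is 1 byte ≤ B = 3; zero-pad to 3 bytes: K' = 40 00 00.
K' ⊕ ipad = 76 36 36.  K' ⊕ opad = 1c 5c 5c.
Inner input = (K'⊕ipad) ∥ m = 76 36 36 ∥ 53 e7 3c dd b0.
Inner hash: even-index sum = 624 mod 256 = 112; odd-index sum = 373 mod 256 = 117 → 70 75.
Outer input = (K'⊕opad) ∥ inner = 1c 5c 5c ∥ 70 75.
Outer hash (tag): even-index sum = 237 mod 256 = 237; odd-index sum = 204 mod 256 = 204 → ed cc.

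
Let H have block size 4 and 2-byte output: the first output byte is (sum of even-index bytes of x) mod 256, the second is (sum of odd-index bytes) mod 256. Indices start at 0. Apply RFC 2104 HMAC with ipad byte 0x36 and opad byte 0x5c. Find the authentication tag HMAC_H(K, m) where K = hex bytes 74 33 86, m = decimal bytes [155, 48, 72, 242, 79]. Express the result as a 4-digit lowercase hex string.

Key hex bytes 74 33 86 is 3 bytes ≤ B = 4; zero-pad to 4 bytes: K' = 74 33 86 00.
K' ⊕ ipad = 42 05 b0 36.  K' ⊕ opad = 28 6f da 5c.
Inner input = (K'⊕ipad) ∥ m = 42 05 b0 36 ∥ 9b 30 48 f2 4f.
Inner hash: even-index sum = 548 mod 256 = 36; odd-index sum = 349 mod 256 = 93 → 24 5d.
Outer input = (K'⊕opad) ∥ inner = 28 6f da 5c ∥ 24 5d.
Outer hash (tag): even-index sum = 294 mod 256 = 38; odd-index sum = 296 mod 256 = 40 → 26 28.

2628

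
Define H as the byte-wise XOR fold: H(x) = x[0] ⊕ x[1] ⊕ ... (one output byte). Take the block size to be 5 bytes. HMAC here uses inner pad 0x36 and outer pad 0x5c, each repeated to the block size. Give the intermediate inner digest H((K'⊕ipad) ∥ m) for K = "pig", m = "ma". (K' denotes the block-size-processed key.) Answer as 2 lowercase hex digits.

44

Key "pig" = 70 69 67 is 3 bytes ≤ B = 5; zero-pad to 5 bytes: K' = 70 69 67 00 00.
K' ⊕ ipad = 46 5f 51 36 36.
Inner input = 46 5f 51 36 36 ∥ 6d 61.
Inner hash: XOR 46⊕5f⊕51⊕36⊕36⊕6d⊕61 = 44.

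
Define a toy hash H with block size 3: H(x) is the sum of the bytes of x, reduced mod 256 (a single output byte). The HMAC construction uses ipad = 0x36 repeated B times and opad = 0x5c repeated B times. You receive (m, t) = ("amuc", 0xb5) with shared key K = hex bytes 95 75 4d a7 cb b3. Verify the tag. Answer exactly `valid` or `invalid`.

invalid

Key hex bytes 95 75 4d a7 cb b3 is 6 bytes > B = 3, so hash it first: H(key) = 7c, then zero-pad to 3 bytes: K' = 7c 00 00.
K' ⊕ ipad = 4a 36 36; K' ⊕ opad = 20 5c 5c.
Inner hash: sum = 74+54+54+97+109+117+99 = 604; mod 256 = 92 → 5c.
Outer hash (recomputed tag): sum = 32+92+92+92 = 308; mod 256 = 52 → 34.
Recomputed tag = 34; claimed = b5 → mismatch.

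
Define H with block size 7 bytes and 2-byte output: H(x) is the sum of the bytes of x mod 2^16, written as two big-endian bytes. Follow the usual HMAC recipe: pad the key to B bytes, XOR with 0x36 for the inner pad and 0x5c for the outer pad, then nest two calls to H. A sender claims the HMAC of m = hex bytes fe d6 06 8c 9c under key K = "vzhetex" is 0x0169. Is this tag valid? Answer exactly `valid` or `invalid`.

valid

Key "vzhetex" = 76 7a 68 65 74 65 78 is exactly B = 7 bytes: K' = 76 7a 68 65 74 65 78.
K' ⊕ ipad = 40 4c 5e 53 42 53 4e; K' ⊕ opad = 2a 26 34 39 28 39 24.
Inner hash: sum = 64+76+94+83+66+83+78+254+214+6+140+156 = 1314 → 05 22.
Outer hash (recomputed tag): sum = 42+38+52+57+40+57+36+5+34 = 361 → 01 69.
Recomputed tag = 0169; claimed = 0169 → match.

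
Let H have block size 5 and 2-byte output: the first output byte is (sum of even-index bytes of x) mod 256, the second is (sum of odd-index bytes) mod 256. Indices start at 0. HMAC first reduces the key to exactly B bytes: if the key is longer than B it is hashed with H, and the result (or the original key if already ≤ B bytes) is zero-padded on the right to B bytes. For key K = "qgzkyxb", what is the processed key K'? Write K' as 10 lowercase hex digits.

|K| = 7 > B = 5, so first hash the key.
H(K): even-index sum = 454 mod 256 = 198; odd-index sum = 330 mod 256 = 74 → c6 4a.
Zero-pad H(K) = c6 4a to 5 bytes: K' = c6 4a 00 00 00.

c64a000000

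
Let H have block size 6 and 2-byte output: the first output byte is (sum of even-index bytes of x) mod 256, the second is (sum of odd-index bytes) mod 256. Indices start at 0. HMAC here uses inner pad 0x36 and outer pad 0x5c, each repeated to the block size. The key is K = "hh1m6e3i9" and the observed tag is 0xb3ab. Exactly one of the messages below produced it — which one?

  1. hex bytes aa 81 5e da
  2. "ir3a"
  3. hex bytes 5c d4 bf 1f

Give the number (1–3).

Key "hh1m6e3i9" = 68 68 31 6d 36 65 33 69 39 is 9 bytes > B = 6, so hash it first: H(key) = 3b a3, then zero-pad to 6 bytes: K' = 3b a3 00 00 00 00.
K' ⊕ ipad = 0d 95 36 36 36 36; K' ⊕ opad = 67 ff 5c 5c 5c 5c.
m1: inner = H(0d 95 36 36 36 36 aa 81 5e da) = 81 5c; tag = H(67 ff 5c 5c 5c 5c 81 5c) = a013
m2: inner = H(0d 95 36 36 36 36 69 72 33 61) = 15 d4; tag = H(67 ff 5c 5c 5c 5c 15 d4) = 348b
m3: inner = H(0d 95 36 36 36 36 5c d4 bf 1f) = 94 f4; tag = H(67 ff 5c 5c 5c 5c 94 f4) = b3ab ← matches

3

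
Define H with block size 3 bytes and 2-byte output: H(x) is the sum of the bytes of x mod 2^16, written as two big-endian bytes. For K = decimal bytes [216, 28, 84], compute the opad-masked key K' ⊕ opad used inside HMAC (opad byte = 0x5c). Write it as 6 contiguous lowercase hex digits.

844008

Key decimal bytes [216, 28, 84] = d8 1c 54 is exactly B = 3 bytes: K' = d8 1c 54.
XOR each byte with 0x5c: d8⊕5c=84, 1c⊕5c=40, 54⊕5c=08.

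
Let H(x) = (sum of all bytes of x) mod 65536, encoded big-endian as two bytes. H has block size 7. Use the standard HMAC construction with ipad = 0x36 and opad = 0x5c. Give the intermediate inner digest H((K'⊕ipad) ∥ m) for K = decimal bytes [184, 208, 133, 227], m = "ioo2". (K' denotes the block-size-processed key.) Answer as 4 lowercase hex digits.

Key decimal bytes [184, 208, 133, 227] = b8 d0 85 e3 is 4 bytes ≤ B = 7; zero-pad to 7 bytes: K' = b8 d0 85 e3 00 00 00.
K' ⊕ ipad = 8e e6 b3 d5 36 36 36.
Inner input = 8e e6 b3 d5 36 36 36 ∥ 69 6f 6f 32.
Inner hash: sum = 142+230+179+213+54+54+54+105+111+111+50 = 1303 → 05 17.

0517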